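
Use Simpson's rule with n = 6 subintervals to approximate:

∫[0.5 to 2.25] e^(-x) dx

f(x) = e^(-x)
a = 0.5, b = 2.25, n = 6
h = (b - a)/n = 0.291667

Simpson's rule: (h/3)[f(x₀) + 4f(x₁) + 2f(x₂) + ... + f(xₙ)]

x_0 = 0.5000, f(x_0) = 0.606531, coefficient = 1
x_1 = 0.7917, f(x_1) = 0.453089, coefficient = 4
x_2 = 1.0833, f(x_2) = 0.338465, coefficient = 2
x_3 = 1.3750, f(x_3) = 0.252840, coefficient = 4
x_4 = 1.6667, f(x_4) = 0.188876, coefficient = 2
x_5 = 1.9583, f(x_5) = 0.141093, coefficient = 4
x_6 = 2.2500, f(x_6) = 0.105399, coefficient = 1

I ≈ (0.291667/3) × 5.154700 = 0.501151
Exact value: 0.501131
Error: 0.000020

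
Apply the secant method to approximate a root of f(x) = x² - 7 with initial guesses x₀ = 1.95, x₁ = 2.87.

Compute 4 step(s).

f(x) = x² - 7
x₀ = 1.95, x₁ = 2.87

Secant formula: x_{n+1} = x_n - f(x_n)(x_n - x_{n-1})/(f(x_n) - f(x_{n-1}))

Iteration 1:
  f(1.950000) = -3.197500
  f(2.870000) = 1.236900
  x_2 = 2.870000 - 1.236900×(2.870000 - 1.950000)/(1.236900 - (-3.197500))
       = 2.613382
Iteration 2:
  f(2.870000) = 1.236900
  f(2.613382) = -0.170236
  x_3 = 2.613382 - (-0.170236)×(2.613382 - 2.870000)/(-0.170236 - 1.236900)
       = 2.644428
Iteration 3:
  f(2.613382) = -0.170236
  f(2.644428) = -0.007003
  x_4 = 2.644428 - (-0.007003)×(2.644428 - 2.613382)/(-0.007003 - (-0.170236))
       = 2.645759
Iteration 4:
  f(2.644428) = -0.007003
  f(2.645759) = 0.000043
  x_5 = 2.645759 - 0.000043×(2.645759 - 2.644428)/(0.000043 - (-0.007003))
       = 2.645751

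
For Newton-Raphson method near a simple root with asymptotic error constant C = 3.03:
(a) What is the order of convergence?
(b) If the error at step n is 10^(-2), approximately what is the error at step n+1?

(a) Newton-Raphson has quadratic (order 2) convergence near simple roots.
    This means |e_{n+1}| ≈ C|e_n|².

(b) With |e_n| = 10^(-2) and C = 3.03:
    |e_{n+1}| ≈ 3.03 × (10^(-2))² = 3.03 × 10^(-4)

(a) 2 (quadratic); (b) |e_{n+1}| ≈ 3.030e-04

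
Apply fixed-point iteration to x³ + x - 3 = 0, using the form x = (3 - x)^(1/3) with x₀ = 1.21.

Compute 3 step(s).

Equation: x³ + x - 3 = 0
Fixed-point form: x = (3 - x)^(1/3)
x₀ = 1.21

x_1 = g(1.210000) = 1.214184
x_2 = g(1.214184) = 1.213237
x_3 = g(1.213237) = 1.213451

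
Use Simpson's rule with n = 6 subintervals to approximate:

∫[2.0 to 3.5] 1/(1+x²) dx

f(x) = 1/(1+x²)
a = 2.0, b = 3.5, n = 6
h = (b - a)/n = 0.250000

Simpson's rule: (h/3)[f(x₀) + 4f(x₁) + 2f(x₂) + ... + f(xₙ)]

x_0 = 2.0000, f(x_0) = 0.200000, coefficient = 1
x_1 = 2.2500, f(x_1) = 0.164948, coefficient = 4
x_2 = 2.5000, f(x_2) = 0.137931, coefficient = 2
x_3 = 2.7500, f(x_3) = 0.116788, coefficient = 4
x_4 = 3.0000, f(x_4) = 0.100000, coefficient = 2
x_5 = 3.2500, f(x_5) = 0.086486, coefficient = 4
x_6 = 3.5000, f(x_6) = 0.075472, coefficient = 1

I ≈ (0.250000/3) × 2.224227 = 0.185352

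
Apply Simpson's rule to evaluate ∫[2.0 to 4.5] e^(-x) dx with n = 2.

f(x) = e^(-x)
a = 2.0, b = 4.5, n = 2
h = (b - a)/n = 1.250000

Simpson's rule: (h/3)[f(x₀) + 4f(x₁) + 2f(x₂) + ... + f(xₙ)]

x_0 = 2.0000, f(x_0) = 0.135335, coefficient = 1
x_1 = 3.2500, f(x_1) = 0.038774, coefficient = 4
x_2 = 4.5000, f(x_2) = 0.011109, coefficient = 1

I ≈ (1.250000/3) × 0.301541 = 0.125642
Exact value: 0.124226
Error: 0.001416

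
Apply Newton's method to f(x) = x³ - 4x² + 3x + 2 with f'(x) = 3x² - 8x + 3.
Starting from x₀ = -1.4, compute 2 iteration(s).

f(x) = x³ - 4x² + 3x + 2
f'(x) = 3x² - 8x + 3
x₀ = -1.4

Newton-Raphson formula: x_{n+1} = x_n - f(x_n)/f'(x_n)

Iteration 1:
  f(-1.400000) = -12.784000
  f'(-1.400000) = 20.080000
  x_1 = -1.400000 - (-12.784000)/20.080000 = -0.763347
Iteration 2:
  f(-0.763347) = -3.065633
  f'(-0.763347) = 10.854867
  x_2 = -0.763347 - (-3.065633)/10.854867 = -0.480927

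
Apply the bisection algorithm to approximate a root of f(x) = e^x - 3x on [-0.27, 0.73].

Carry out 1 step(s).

f(x) = e^x - 3x
Initial interval: [-0.27, 0.73]

Iteration 1:
  c_1 = (-0.270000 + 0.730000)/2 = 0.230000
  f(c_1) = f(0.230000) = 0.568600
  f(a) × f(c) ≥ 0, new interval: [0.230000, 0.730000]

After 1 iteration(s), the approximation is c_1 = 0.230000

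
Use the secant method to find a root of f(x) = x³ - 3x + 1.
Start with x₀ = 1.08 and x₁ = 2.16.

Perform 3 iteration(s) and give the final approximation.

f(x) = x³ - 3x + 1
x₀ = 1.08, x₁ = 2.16

Secant formula: x_{n+1} = x_n - f(x_n)(x_n - x_{n-1})/(f(x_n) - f(x_{n-1}))

Iteration 1:
  f(1.080000) = -0.980288
  f(2.160000) = 4.597696
  x_2 = 2.160000 - 4.597696×(2.160000 - 1.080000)/(4.597696 - (-0.980288))
       = 1.269802
Iteration 2:
  f(2.160000) = 4.597696
  f(1.269802) = -0.761981
  x_3 = 1.269802 - (-0.761981)×(1.269802 - 2.160000)/(-0.761981 - 4.597696)
       = 1.396361
Iteration 3:
  f(1.269802) = -0.761981
  f(1.396361) = -0.466426
  x_4 = 1.396361 - (-0.466426)×(1.396361 - 1.269802)/(-0.466426 - (-0.761981))
       = 1.596087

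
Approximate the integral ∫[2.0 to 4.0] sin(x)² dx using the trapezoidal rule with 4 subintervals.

f(x) = sin(x)²
a = 2.0, b = 4.0, n = 4
h = (b - a)/n = 0.500000

Trapezoidal rule: (h/2)[f(x₀) + 2f(x₁) + 2f(x₂) + ... + f(xₙ)]

x_0 = 2.0000, f(x_0) = 0.826822, coefficient = 1
x_1 = 2.5000, f(x_1) = 0.358169, coefficient = 2
x_2 = 3.0000, f(x_2) = 0.019915, coefficient = 2
x_3 = 3.5000, f(x_3) = 0.123049, coefficient = 2
x_4 = 4.0000, f(x_4) = 0.572750, coefficient = 1

I ≈ (0.500000/2) × 2.401837 = 0.600459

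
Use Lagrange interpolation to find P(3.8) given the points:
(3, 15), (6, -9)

Lagrange interpolation formula:
P(x) = Σ yᵢ × Lᵢ(x)
where Lᵢ(x) = Π_{j≠i} (x - xⱼ)/(xᵢ - xⱼ)

L_0(3.8) = (3.8 - 6)/(3 - 6) = 0.733333
L_1(3.8) = (3.8 - 3)/(6 - 3) = 0.266667

P(3.8) = 15×L_0(3.8) + (-9)×L_1(3.8)
P(3.8) = 8.600000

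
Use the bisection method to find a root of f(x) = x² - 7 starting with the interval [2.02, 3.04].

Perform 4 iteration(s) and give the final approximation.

f(x) = x² - 7
Initial interval: [2.02, 3.04]

Iteration 1:
  c_1 = (2.020000 + 3.040000)/2 = 2.530000
  f(c_1) = f(2.530000) = -0.599100
  f(a) × f(c) ≥ 0, new interval: [2.530000, 3.040000]
Iteration 2:
  c_2 = (2.530000 + 3.040000)/2 = 2.785000
  f(c_2) = f(2.785000) = 0.756225
  f(a) × f(c) < 0, new interval: [2.530000, 2.785000]
Iteration 3:
  c_3 = (2.530000 + 2.785000)/2 = 2.657500
  f(c_3) = f(2.657500) = 0.062306
  f(a) × f(c) < 0, new interval: [2.530000, 2.657500]
Iteration 4:
  c_4 = (2.530000 + 2.657500)/2 = 2.593750
  f(c_4) = f(2.593750) = -0.272461
  f(a) × f(c) ≥ 0, new interval: [2.593750, 2.657500]

After 4 iteration(s), the approximation is c_4 = 2.593750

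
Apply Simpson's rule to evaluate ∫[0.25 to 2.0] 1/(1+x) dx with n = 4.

f(x) = 1/(1+x)
a = 0.25, b = 2.0, n = 4
h = (b - a)/n = 0.437500

Simpson's rule: (h/3)[f(x₀) + 4f(x₁) + 2f(x₂) + ... + f(xₙ)]

x_0 = 0.2500, f(x_0) = 0.800000, coefficient = 1
x_1 = 0.6875, f(x_1) = 0.592593, coefficient = 4
x_2 = 1.1250, f(x_2) = 0.470588, coefficient = 2
x_3 = 1.5625, f(x_3) = 0.390244, coefficient = 4
x_4 = 2.0000, f(x_4) = 0.333333, coefficient = 1

I ≈ (0.437500/3) × 6.005856 = 0.875854
Exact value: 0.875469
Error: 0.000385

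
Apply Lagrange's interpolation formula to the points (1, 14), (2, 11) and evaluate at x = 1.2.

Lagrange interpolation formula:
P(x) = Σ yᵢ × Lᵢ(x)
where Lᵢ(x) = Π_{j≠i} (x - xⱼ)/(xᵢ - xⱼ)

L_0(1.2) = (1.2 - 2)/(1 - 2) = 0.800000
L_1(1.2) = (1.2 - 1)/(2 - 1) = 0.200000

P(1.2) = 14×L_0(1.2) + 11×L_1(1.2)
P(1.2) = 13.400000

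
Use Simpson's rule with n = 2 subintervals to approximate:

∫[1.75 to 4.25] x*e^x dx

f(x) = x*e^x
a = 1.75, b = 4.25, n = 2
h = (b - a)/n = 1.250000

Simpson's rule: (h/3)[f(x₀) + 4f(x₁) + 2f(x₂) + ... + f(xₙ)]

x_0 = 1.7500, f(x_0) = 10.070555, coefficient = 1
x_1 = 3.0000, f(x_1) = 60.256611, coefficient = 4
x_2 = 4.2500, f(x_2) = 297.948002, coefficient = 1

I ≈ (1.250000/3) × 549.045000 = 228.768750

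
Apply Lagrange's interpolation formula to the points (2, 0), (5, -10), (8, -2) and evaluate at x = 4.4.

Lagrange interpolation formula:
P(x) = Σ yᵢ × Lᵢ(x)
where Lᵢ(x) = Π_{j≠i} (x - xⱼ)/(xᵢ - xⱼ)

L_0(4.4) = (4.4 - 5)/(2 - 5) × (4.4 - 8)/(2 - 8) = 0.120000
L_1(4.4) = (4.4 - 2)/(5 - 2) × (4.4 - 8)/(5 - 8) = 0.960000
L_2(4.4) = (4.4 - 2)/(8 - 2) × (4.4 - 5)/(8 - 5) = -0.080000

P(4.4) = 0×L_0(4.4) + (-10)×L_1(4.4) + (-2)×L_2(4.4)
P(4.4) = -9.440000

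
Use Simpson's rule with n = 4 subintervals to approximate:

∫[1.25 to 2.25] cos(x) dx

f(x) = cos(x)
a = 1.25, b = 2.25, n = 4
h = (b - a)/n = 0.250000

Simpson's rule: (h/3)[f(x₀) + 4f(x₁) + 2f(x₂) + ... + f(xₙ)]

x_0 = 1.2500, f(x_0) = 0.315322, coefficient = 1
x_1 = 1.5000, f(x_1) = 0.070737, coefficient = 4
x_2 = 1.7500, f(x_2) = -0.178246, coefficient = 2
x_3 = 2.0000, f(x_3) = -0.416147, coefficient = 4
x_4 = 2.2500, f(x_4) = -0.628174, coefficient = 1

I ≈ (0.250000/3) × -2.050982 = -0.170915
Exact value: -0.170911
Error: 0.000004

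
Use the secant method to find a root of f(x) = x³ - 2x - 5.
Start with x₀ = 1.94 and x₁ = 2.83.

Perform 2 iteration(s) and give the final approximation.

f(x) = x³ - 2x - 5
x₀ = 1.94, x₁ = 2.83

Secant formula: x_{n+1} = x_n - f(x_n)(x_n - x_{n-1})/(f(x_n) - f(x_{n-1}))

Iteration 1:
  f(1.940000) = -1.578616
  f(2.830000) = 12.005187
  x_2 = 2.830000 - 12.005187×(2.830000 - 1.940000)/(12.005187 - (-1.578616))
       = 2.043430
Iteration 2:
  f(2.830000) = 12.005187
  f(2.043430) = -0.554305
  x_3 = 2.043430 - (-0.554305)×(2.043430 - 2.830000)/(-0.554305 - 12.005187)
       = 2.078144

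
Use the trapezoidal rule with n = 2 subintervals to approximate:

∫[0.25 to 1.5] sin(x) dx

f(x) = sin(x)
a = 0.25, b = 1.5, n = 2
h = (b - a)/n = 0.625000

Trapezoidal rule: (h/2)[f(x₀) + 2f(x₁) + 2f(x₂) + ... + f(xₙ)]

x_0 = 0.2500, f(x_0) = 0.247404, coefficient = 1
x_1 = 0.8750, f(x_1) = 0.767544, coefficient = 2
x_2 = 1.5000, f(x_2) = 0.997495, coefficient = 1

I ≈ (0.625000/2) × 2.779986 = 0.868746
Exact value: 0.898175
Error: 0.029430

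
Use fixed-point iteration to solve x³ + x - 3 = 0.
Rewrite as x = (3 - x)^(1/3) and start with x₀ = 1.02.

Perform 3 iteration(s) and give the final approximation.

Equation: x³ + x - 3 = 0
Fixed-point form: x = (3 - x)^(1/3)
x₀ = 1.02

x_1 = g(1.020000) = 1.255707
x_2 = g(1.255707) = 1.203760
x_3 = g(1.203760) = 1.215593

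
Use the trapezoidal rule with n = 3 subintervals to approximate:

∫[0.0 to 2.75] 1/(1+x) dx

f(x) = 1/(1+x)
a = 0.0, b = 2.75, n = 3
h = (b - a)/n = 0.916667

Trapezoidal rule: (h/2)[f(x₀) + 2f(x₁) + 2f(x₂) + ... + f(xₙ)]

x_0 = 0.0000, f(x_0) = 1.000000, coefficient = 1
x_1 = 0.9167, f(x_1) = 0.521739, coefficient = 2
x_2 = 1.8333, f(x_2) = 0.352941, coefficient = 2
x_3 = 2.7500, f(x_3) = 0.266667, coefficient = 1

I ≈ (0.916667/2) × 3.016027 = 1.382346
Exact value: 1.321756
Error: 0.060590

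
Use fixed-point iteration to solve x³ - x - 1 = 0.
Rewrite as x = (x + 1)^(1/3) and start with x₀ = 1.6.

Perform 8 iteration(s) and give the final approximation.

Equation: x³ - x - 1 = 0
Fixed-point form: x = (x + 1)^(1/3)
x₀ = 1.6

x_1 = g(1.600000) = 1.375069
x_2 = g(1.375069) = 1.334214
x_3 = g(1.334214) = 1.326519
x_4 = g(1.326519) = 1.325060
x_5 = g(1.325060) = 1.324783
x_6 = g(1.324783) = 1.324730
x_7 = g(1.324730) = 1.324720
x_8 = g(1.324720) = 1.324718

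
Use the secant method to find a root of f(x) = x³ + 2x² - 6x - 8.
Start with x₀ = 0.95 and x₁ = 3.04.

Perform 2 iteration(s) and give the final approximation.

f(x) = x³ + 2x² - 6x - 8
x₀ = 0.95, x₁ = 3.04

Secant formula: x_{n+1} = x_n - f(x_n)(x_n - x_{n-1})/(f(x_n) - f(x_{n-1}))

Iteration 1:
  f(0.950000) = -11.037625
  f(3.040000) = 20.337664
  x_2 = 3.040000 - 20.337664×(3.040000 - 0.950000)/(20.337664 - (-11.037625))
       = 1.685249
Iteration 2:
  f(3.040000) = 20.337664
  f(1.685249) = -7.645154
  x_3 = 1.685249 - (-7.645154)×(1.685249 - 3.040000)/(-7.645154 - 20.337664)
       = 2.055379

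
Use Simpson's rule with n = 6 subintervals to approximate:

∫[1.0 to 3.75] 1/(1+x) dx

f(x) = 1/(1+x)
a = 1.0, b = 3.75, n = 6
h = (b - a)/n = 0.458333

Simpson's rule: (h/3)[f(x₀) + 4f(x₁) + 2f(x₂) + ... + f(xₙ)]

x_0 = 1.0000, f(x_0) = 0.500000, coefficient = 1
x_1 = 1.4583, f(x_1) = 0.406780, coefficient = 4
x_2 = 1.9167, f(x_2) = 0.342857, coefficient = 2
x_3 = 2.3750, f(x_3) = 0.296296, coefficient = 4
x_4 = 2.8333, f(x_4) = 0.260870, coefficient = 2
x_5 = 3.2917, f(x_5) = 0.233010, coefficient = 4
x_6 = 3.7500, f(x_6) = 0.210526, coefficient = 1

I ≈ (0.458333/3) × 5.662322 = 0.865077
Exact value: 0.864997
Error: 0.000080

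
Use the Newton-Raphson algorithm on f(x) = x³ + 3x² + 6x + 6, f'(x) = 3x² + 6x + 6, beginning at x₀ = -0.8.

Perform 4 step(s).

f(x) = x³ + 3x² + 6x + 6
f'(x) = 3x² + 6x + 6
x₀ = -0.8

Newton-Raphson formula: x_{n+1} = x_n - f(x_n)/f'(x_n)

Iteration 1:
  f(-0.800000) = 2.608000
  f'(-0.800000) = 3.120000
  x_1 = -0.800000 - 2.608000/3.120000 = -1.635897
Iteration 2:
  f(-1.635897) = -0.164827
  f'(-1.635897) = 4.213097
  x_2 = -1.635897 - (-0.164827)/4.213097 = -1.596775
Iteration 3:
  f(-1.596775) = -0.002860
  f'(-1.596775) = 4.068421
  x_3 = -1.596775 - (-0.002860)/4.068421 = -1.596072
Iteration 4:
  f(-1.596072) = -0.000001
  f'(-1.596072) = 4.065905
  x_4 = -1.596072 - (-0.000001)/4.065905 = -1.596072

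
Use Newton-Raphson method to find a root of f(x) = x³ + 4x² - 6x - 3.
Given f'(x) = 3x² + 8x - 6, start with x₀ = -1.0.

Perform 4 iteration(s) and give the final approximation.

f(x) = x³ + 4x² - 6x - 3
f'(x) = 3x² + 8x - 6
x₀ = -1.0

Newton-Raphson formula: x_{n+1} = x_n - f(x_n)/f'(x_n)

Iteration 1:
  f(-1.000000) = 6.000000
  f'(-1.000000) = -11.000000
  x_1 = -1.000000 - 6.000000/(-11.000000) = -0.454545
Iteration 2:
  f(-0.454545) = 0.459805
  f'(-0.454545) = -9.016529
  x_2 = -0.454545 - 0.459805/(-9.016529) = -0.403550
Iteration 3:
  f(-0.403550) = 0.006989
  f'(-0.403550) = -8.739841
  x_3 = -0.403550 - 0.006989/(-8.739841) = -0.402750
Iteration 4:
  f(-0.402750) = 0.000002
  f'(-0.402750) = -8.735378
  x_4 = -0.402750 - 0.000002/(-8.735378) = -0.402750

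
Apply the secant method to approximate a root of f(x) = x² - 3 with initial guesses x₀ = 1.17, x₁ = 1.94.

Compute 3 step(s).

f(x) = x² - 3
x₀ = 1.17, x₁ = 1.94

Secant formula: x_{n+1} = x_n - f(x_n)(x_n - x_{n-1})/(f(x_n) - f(x_{n-1}))

Iteration 1:
  f(1.170000) = -1.631100
  f(1.940000) = 0.763600
  x_2 = 1.940000 - 0.763600×(1.940000 - 1.170000)/(0.763600 - (-1.631100))
       = 1.694469
Iteration 2:
  f(1.940000) = 0.763600
  f(1.694469) = -0.128773
  x_3 = 1.694469 - (-0.128773)×(1.694469 - 1.940000)/(-0.128773 - 0.763600)
       = 1.729901
Iteration 3:
  f(1.694469) = -0.128773
  f(1.729901) = -0.007444
  x_4 = 1.729901 - (-0.007444)×(1.729901 - 1.694469)/(-0.007444 - (-0.128773))
       = 1.732074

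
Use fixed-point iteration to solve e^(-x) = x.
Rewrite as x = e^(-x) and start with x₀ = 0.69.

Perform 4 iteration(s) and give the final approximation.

Equation: e^(-x) = x
Fixed-point form: x = e^(-x)
x₀ = 0.69

x_1 = g(0.690000) = 0.501576
x_2 = g(0.501576) = 0.605575
x_3 = g(0.605575) = 0.545760
x_4 = g(0.545760) = 0.579401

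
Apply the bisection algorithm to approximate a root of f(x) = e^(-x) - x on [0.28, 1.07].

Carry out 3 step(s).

f(x) = e^(-x) - x
Initial interval: [0.28, 1.07]

Iteration 1:
  c_1 = (0.280000 + 1.070000)/2 = 0.675000
  f(c_1) = f(0.675000) = -0.165844
  f(a) × f(c) < 0, new interval: [0.280000, 0.675000]
Iteration 2:
  c_2 = (0.280000 + 0.675000)/2 = 0.477500
  f(c_2) = f(0.477500) = 0.142832
  f(a) × f(c) ≥ 0, new interval: [0.477500, 0.675000]
Iteration 3:
  c_3 = (0.477500 + 0.675000)/2 = 0.576250
  f(c_3) = f(0.576250) = -0.014248
  f(a) × f(c) < 0, new interval: [0.477500, 0.576250]

After 3 iteration(s), the approximation is c_3 = 0.576250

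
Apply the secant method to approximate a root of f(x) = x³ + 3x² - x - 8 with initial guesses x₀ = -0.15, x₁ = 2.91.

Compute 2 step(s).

f(x) = x³ + 3x² - x - 8
x₀ = -0.15, x₁ = 2.91

Secant formula: x_{n+1} = x_n - f(x_n)(x_n - x_{n-1})/(f(x_n) - f(x_{n-1}))

Iteration 1:
  f(-0.150000) = -7.785875
  f(2.910000) = 39.136471
  x_2 = 2.910000 - 39.136471×(2.910000 - (-0.150000))/(39.136471 - (-7.785875))
       = 0.357749
Iteration 2:
  f(2.910000) = 39.136471
  f(0.357749) = -7.928010
  x_3 = 0.357749 - (-7.928010)×(0.357749 - 2.910000)/(-7.928010 - 39.136471)
       = 0.787676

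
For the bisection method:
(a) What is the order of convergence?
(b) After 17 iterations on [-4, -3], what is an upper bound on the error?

(a) Bisection has linear (order 1) convergence; the error is halved each step.

(b) Error bound = (b-a)/2^n = (-3 - (-4))/2^{17}
    = 1/2^{17}

(a) 1 (linear); (b) error ≤ 7.63e-06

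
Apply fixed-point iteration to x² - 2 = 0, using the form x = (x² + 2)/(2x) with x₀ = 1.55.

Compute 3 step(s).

Equation: x² - 2 = 0
Fixed-point form: x = (x² + 2)/(2x)
x₀ = 1.55

x_1 = g(1.550000) = 1.420161
x_2 = g(1.420161) = 1.414226
x_3 = g(1.414226) = 1.414214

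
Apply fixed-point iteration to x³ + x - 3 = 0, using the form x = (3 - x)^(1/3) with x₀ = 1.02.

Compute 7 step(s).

Equation: x³ + x - 3 = 0
Fixed-point form: x = (3 - x)^(1/3)
x₀ = 1.02

x_1 = g(1.020000) = 1.255707
x_2 = g(1.255707) = 1.203760
x_3 = g(1.203760) = 1.215593
x_4 = g(1.215593) = 1.212918
x_5 = g(1.212918) = 1.213523
x_6 = g(1.213523) = 1.213386
x_7 = g(1.213386) = 1.213417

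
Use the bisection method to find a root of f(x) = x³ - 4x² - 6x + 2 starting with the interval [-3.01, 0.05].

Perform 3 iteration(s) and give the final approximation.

f(x) = x³ - 4x² - 6x + 2
Initial interval: [-3.01, 0.05]

Iteration 1:
  c_1 = (-3.010000 + 0.050000)/2 = -1.480000
  f(c_1) = f(-1.480000) = -1.123392
  f(a) × f(c) ≥ 0, new interval: [-1.480000, 0.050000]
Iteration 2:
  c_2 = (-1.480000 + 0.050000)/2 = -0.715000
  f(c_2) = f(-0.715000) = 3.879574
  f(a) × f(c) < 0, new interval: [-1.480000, -0.715000]
Iteration 3:
  c_3 = (-1.480000 + (-0.715000))/2 = -1.097500
  f(c_3) = f(-1.097500) = 2.445029
  f(a) × f(c) < 0, new interval: [-1.480000, -1.097500]

After 3 iteration(s), the approximation is c_3 = -1.097500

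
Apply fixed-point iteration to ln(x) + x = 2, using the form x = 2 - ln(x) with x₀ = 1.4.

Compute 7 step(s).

Equation: ln(x) + x = 2
Fixed-point form: x = 2 - ln(x)
x₀ = 1.4

x_1 = g(1.400000) = 1.663528
x_2 = g(1.663528) = 1.491059
x_3 = g(1.491059) = 1.600513
x_4 = g(1.600513) = 1.529676
x_5 = g(1.529676) = 1.574944
x_6 = g(1.574944) = 1.545780
x_7 = g(1.545780) = 1.564471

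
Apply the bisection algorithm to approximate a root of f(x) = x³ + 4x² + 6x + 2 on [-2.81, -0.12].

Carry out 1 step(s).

f(x) = x³ + 4x² + 6x + 2
Initial interval: [-2.81, -0.12]

Iteration 1:
  c_1 = (-2.810000 + (-0.120000))/2 = -1.465000
  f(c_1) = f(-1.465000) = -1.349320
  f(a) × f(c) ≥ 0, new interval: [-1.465000, -0.120000]

After 1 iteration(s), the approximation is c_1 = -1.465000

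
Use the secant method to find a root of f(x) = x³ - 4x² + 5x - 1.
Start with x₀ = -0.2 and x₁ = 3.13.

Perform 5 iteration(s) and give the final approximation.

f(x) = x³ - 4x² + 5x - 1
x₀ = -0.2, x₁ = 3.13

Secant formula: x_{n+1} = x_n - f(x_n)(x_n - x_{n-1})/(f(x_n) - f(x_{n-1}))

Iteration 1:
  f(-0.200000) = -2.168000
  f(3.130000) = 6.126697
  x_2 = 3.130000 - 6.126697×(3.130000 - (-0.200000))/(6.126697 - (-2.168000))
       = 0.670368
Iteration 2:
  f(3.130000) = 6.126697
  f(0.670368) = 0.855526
  x_3 = 0.670368 - 0.855526×(0.670368 - 3.130000)/(0.855526 - 6.126697)
       = 0.271163
Iteration 3:
  f(0.670368) = 0.855526
  f(0.271163) = 0.081636
  x_4 = 0.271163 - 0.081636×(0.271163 - 0.670368)/(0.081636 - 0.855526)
       = 0.229052
Iteration 4:
  f(0.271163) = 0.081636
  f(0.229052) = -0.052583
  x_5 = 0.229052 - (-0.052583)×(0.229052 - 0.271163)/(-0.052583 - 0.081636)
       = 0.245550
Iteration 5:
  f(0.229052) = -0.052583
  f(0.245550) = 0.001375
  x_6 = 0.245550 - 0.001375×(0.245550 - 0.229052)/(0.001375 - (-0.052583))
       = 0.245129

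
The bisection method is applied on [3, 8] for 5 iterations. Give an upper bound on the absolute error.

Bisection error bound: |error| ≤ (b-a)/2^n
|error| ≤ (8 - 3)/2^5 = 5/2^5
|error| ≤ 0.1562500000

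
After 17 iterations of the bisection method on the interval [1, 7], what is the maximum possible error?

Bisection error bound: |error| ≤ (b-a)/2^n
|error| ≤ (7 - 1)/2^17 = 6/2^17
|error| ≤ 0.0000457764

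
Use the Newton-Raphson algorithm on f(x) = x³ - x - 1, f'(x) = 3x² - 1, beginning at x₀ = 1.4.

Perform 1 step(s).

f(x) = x³ - x - 1
f'(x) = 3x² - 1
x₀ = 1.4

Newton-Raphson formula: x_{n+1} = x_n - f(x_n)/f'(x_n)

Iteration 1:
  f(1.400000) = 0.344000
  f'(1.400000) = 4.880000
  x_1 = 1.400000 - 0.344000/4.880000 = 1.329508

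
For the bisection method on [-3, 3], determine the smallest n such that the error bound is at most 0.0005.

We need (b-a)/2^n ≤ 0.0005
(3 - (-3))/2^n ≤ 0.0005
6/2^n ≤ 0.0005
2^n ≥ 12000
n ≥ log₂(12000) = 13.55
n ≥ 14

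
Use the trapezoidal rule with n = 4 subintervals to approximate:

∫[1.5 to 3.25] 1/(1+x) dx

f(x) = 1/(1+x)
a = 1.5, b = 3.25, n = 4
h = (b - a)/n = 0.437500

Trapezoidal rule: (h/2)[f(x₀) + 2f(x₁) + 2f(x₂) + ... + f(xₙ)]

x_0 = 1.5000, f(x_0) = 0.400000, coefficient = 1
x_1 = 1.9375, f(x_1) = 0.340426, coefficient = 2
x_2 = 2.3750, f(x_2) = 0.296296, coefficient = 2
x_3 = 2.8125, f(x_3) = 0.262295, coefficient = 2
x_4 = 3.2500, f(x_4) = 0.235294, coefficient = 1

I ≈ (0.437500/2) × 2.433328 = 0.532290
Exact value: 0.530628
Error: 0.001662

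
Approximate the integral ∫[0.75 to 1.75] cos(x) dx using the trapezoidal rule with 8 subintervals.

f(x) = cos(x)
a = 0.75, b = 1.75, n = 8
h = (b - a)/n = 0.125000

Trapezoidal rule: (h/2)[f(x₀) + 2f(x₁) + 2f(x₂) + ... + f(xₙ)]

x_0 = 0.7500, f(x_0) = 0.731689, coefficient = 1
x_1 = 0.8750, f(x_1) = 0.640997, coefficient = 2
x_2 = 1.0000, f(x_2) = 0.540302, coefficient = 2
x_3 = 1.1250, f(x_3) = 0.431177, coefficient = 2
x_4 = 1.2500, f(x_4) = 0.315322, coefficient = 2
x_5 = 1.3750, f(x_5) = 0.194548, coefficient = 2
x_6 = 1.5000, f(x_6) = 0.070737, coefficient = 2
x_7 = 1.6250, f(x_7) = -0.054177, coefficient = 2
x_8 = 1.7500, f(x_8) = -0.178246, coefficient = 1

I ≈ (0.125000/2) × 4.831254 = 0.301953
Exact value: 0.302347
Error: 0.000394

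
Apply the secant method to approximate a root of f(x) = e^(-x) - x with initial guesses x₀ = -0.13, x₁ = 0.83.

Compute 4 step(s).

f(x) = e^(-x) - x
x₀ = -0.13, x₁ = 0.83

Secant formula: x_{n+1} = x_n - f(x_n)(x_n - x_{n-1})/(f(x_n) - f(x_{n-1}))

Iteration 1:
  f(-0.130000) = 1.268828
  f(0.830000) = -0.393951
  x_2 = 0.830000 - (-0.393951)×(0.830000 - (-0.130000))/(-0.393951 - 1.268828)
       = 0.602554
Iteration 2:
  f(0.830000) = -0.393951
  f(0.602554) = -0.055142
  x_3 = 0.602554 - (-0.055142)×(0.602554 - 0.830000)/(-0.055142 - (-0.393951))
       = 0.565536
Iteration 3:
  f(0.602554) = -0.055142
  f(0.565536) = 0.002519
  x_4 = 0.565536 - 0.002519×(0.565536 - 0.602554)/(0.002519 - (-0.055142))
       = 0.567154
Iteration 4:
  f(0.565536) = 0.002519
  f(0.567154) = -0.000016
  x_5 = 0.567154 - (-0.000016)×(0.567154 - 0.565536)/(-0.000016 - 0.002519)
       = 0.567143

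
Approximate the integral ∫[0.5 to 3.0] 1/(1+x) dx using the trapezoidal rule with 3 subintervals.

f(x) = 1/(1+x)
a = 0.5, b = 3.0, n = 3
h = (b - a)/n = 0.833333

Trapezoidal rule: (h/2)[f(x₀) + 2f(x₁) + 2f(x₂) + ... + f(xₙ)]

x_0 = 0.5000, f(x_0) = 0.666667, coefficient = 1
x_1 = 1.3333, f(x_1) = 0.428571, coefficient = 2
x_2 = 2.1667, f(x_2) = 0.315789, coefficient = 2
x_3 = 3.0000, f(x_3) = 0.250000, coefficient = 1

I ≈ (0.833333/2) × 2.405388 = 1.002245
Exact value: 0.980829
Error: 0.021416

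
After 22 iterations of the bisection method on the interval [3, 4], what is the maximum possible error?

Bisection error bound: |error| ≤ (b-a)/2^n
|error| ≤ (4 - 3)/2^22 = 1/2^22
|error| ≤ 0.0000002384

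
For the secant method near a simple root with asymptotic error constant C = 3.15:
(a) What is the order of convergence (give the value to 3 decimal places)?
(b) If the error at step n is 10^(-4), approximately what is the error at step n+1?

(a) Secant method has superlinear convergence with order φ = (1+√5)/2 ≈ 1.618.
    This means |e_{n+1}| ≈ C|e_n|^1.618.

(b) With |e_n| = 10^(-4) and C = 3.15:
    |e_{n+1}| ≈ 3.15 × (10^(-4))^1.618 = 3.15 × 10^(-6.47)

(a) ≈ 1.618 (golden ratio); (b) |e_{n+1}| ≈ 1.062e-06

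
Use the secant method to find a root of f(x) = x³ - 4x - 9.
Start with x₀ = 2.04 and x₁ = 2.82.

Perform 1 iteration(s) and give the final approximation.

f(x) = x³ - 4x - 9
x₀ = 2.04, x₁ = 2.82

Secant formula: x_{n+1} = x_n - f(x_n)(x_n - x_{n-1})/(f(x_n) - f(x_{n-1}))

Iteration 1:
  f(2.040000) = -8.670336
  f(2.820000) = 2.145768
  x_2 = 2.820000 - 2.145768×(2.820000 - 2.040000)/(2.145768 - (-8.670336))
       = 2.665259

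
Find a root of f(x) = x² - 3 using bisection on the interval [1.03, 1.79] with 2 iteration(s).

f(x) = x² - 3
Initial interval: [1.03, 1.79]

Iteration 1:
  c_1 = (1.030000 + 1.790000)/2 = 1.410000
  f(c_1) = f(1.410000) = -1.011900
  f(a) × f(c) ≥ 0, new interval: [1.410000, 1.790000]
Iteration 2:
  c_2 = (1.410000 + 1.790000)/2 = 1.600000
  f(c_2) = f(1.600000) = -0.440000
  f(a) × f(c) ≥ 0, new interval: [1.600000, 1.790000]

After 2 iteration(s), the approximation is c_2 = 1.600000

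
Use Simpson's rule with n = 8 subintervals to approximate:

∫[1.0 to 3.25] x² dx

f(x) = x²
a = 1.0, b = 3.25, n = 8
h = (b - a)/n = 0.281250

Simpson's rule: (h/3)[f(x₀) + 4f(x₁) + 2f(x₂) + ... + f(xₙ)]

x_0 = 1.0000, f(x_0) = 1.000000, coefficient = 1
x_1 = 1.2812, f(x_1) = 1.641602, coefficient = 4
x_2 = 1.5625, f(x_2) = 2.441406, coefficient = 2
x_3 = 1.8438, f(x_3) = 3.399414, coefficient = 4
x_4 = 2.1250, f(x_4) = 4.515625, coefficient = 2
x_5 = 2.4062, f(x_5) = 5.790039, coefficient = 4
x_6 = 2.6875, f(x_6) = 7.222656, coefficient = 2
x_7 = 2.9688, f(x_7) = 8.813477, coefficient = 4
x_8 = 3.2500, f(x_8) = 10.562500, coefficient = 1

I ≈ (0.281250/3) × 118.500000 = 11.109375
Exact value: 11.109375
Error: 0.000000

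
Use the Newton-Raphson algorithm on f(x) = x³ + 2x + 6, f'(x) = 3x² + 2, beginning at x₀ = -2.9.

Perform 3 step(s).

f(x) = x³ + 2x + 6
f'(x) = 3x² + 2
x₀ = -2.9

Newton-Raphson formula: x_{n+1} = x_n - f(x_n)/f'(x_n)

Iteration 1:
  f(-2.900000) = -24.189000
  f'(-2.900000) = 27.230000
  x_1 = -2.900000 - (-24.189000)/27.230000 = -2.011678
Iteration 2:
  f(-2.011678) = -6.164316
  f'(-2.011678) = 14.140549
  x_2 = -2.011678 - (-6.164316)/14.140549 = -1.575746
Iteration 3:
  f(-1.575746) = -1.064035
  f'(-1.575746) = 9.448930
  x_3 = -1.575746 - (-1.064035)/9.448930 = -1.463137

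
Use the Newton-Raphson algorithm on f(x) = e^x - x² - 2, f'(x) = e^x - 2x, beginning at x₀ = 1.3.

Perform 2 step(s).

f(x) = e^x - x² - 2
f'(x) = e^x - 2x
x₀ = 1.3

Newton-Raphson formula: x_{n+1} = x_n - f(x_n)/f'(x_n)

Iteration 1:
  f(1.300000) = -0.020703
  f'(1.300000) = 1.069297
  x_1 = 1.300000 - (-0.020703)/1.069297 = 1.319362
Iteration 2:
  f(1.319362) = 0.000317
  f'(1.319362) = 1.102309
  x_2 = 1.319362 - 0.000317/1.102309 = 1.319074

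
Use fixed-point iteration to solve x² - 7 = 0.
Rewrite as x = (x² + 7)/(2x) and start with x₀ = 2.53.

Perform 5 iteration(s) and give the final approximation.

Equation: x² - 7 = 0
Fixed-point form: x = (x² + 7)/(2x)
x₀ = 2.53

x_1 = g(2.530000) = 2.648399
x_2 = g(2.648399) = 2.645753
x_3 = g(2.645753) = 2.645751
x_4 = g(2.645751) = 2.645751
x_5 = g(2.645751) = 2.645751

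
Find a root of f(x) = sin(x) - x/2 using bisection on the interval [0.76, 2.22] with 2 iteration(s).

f(x) = sin(x) - x/2
Initial interval: [0.76, 2.22]

Iteration 1:
  c_1 = (0.760000 + 2.220000)/2 = 1.490000
  f(c_1) = f(1.490000) = 0.251738
  f(a) × f(c) ≥ 0, new interval: [1.490000, 2.220000]
Iteration 2:
  c_2 = (1.490000 + 2.220000)/2 = 1.855000
  f(c_2) = f(1.855000) = 0.032385
  f(a) × f(c) ≥ 0, new interval: [1.855000, 2.220000]

After 2 iteration(s), the approximation is c_2 = 1.855000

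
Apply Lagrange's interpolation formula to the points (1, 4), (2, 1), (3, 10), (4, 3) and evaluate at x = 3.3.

Lagrange interpolation formula:
P(x) = Σ yᵢ × Lᵢ(x)
where Lᵢ(x) = Π_{j≠i} (x - xⱼ)/(xᵢ - xⱼ)

L_0(3.3) = (3.3 - 2)/(1 - 2) × (3.3 - 3)/(1 - 3) × (3.3 - 4)/(1 - 4) = 0.045500
L_1(3.3) = (3.3 - 1)/(2 - 1) × (3.3 - 3)/(2 - 3) × (3.3 - 4)/(2 - 4) = -0.241500
L_2(3.3) = (3.3 - 1)/(3 - 1) × (3.3 - 2)/(3 - 2) × (3.3 - 4)/(3 - 4) = 1.046500
L_3(3.3) = (3.3 - 1)/(4 - 1) × (3.3 - 2)/(4 - 2) × (3.3 - 3)/(4 - 3) = 0.149500

P(3.3) = 4×L_0(3.3) + 1×L_1(3.3) + 10×L_2(3.3) + 3×L_3(3.3)
P(3.3) = 10.854000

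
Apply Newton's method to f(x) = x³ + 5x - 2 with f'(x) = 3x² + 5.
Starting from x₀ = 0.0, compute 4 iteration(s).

f(x) = x³ + 5x - 2
f'(x) = 3x² + 5
x₀ = 0.0

Newton-Raphson formula: x_{n+1} = x_n - f(x_n)/f'(x_n)

Iteration 1:
  f(0.000000) = -2.000000
  f'(0.000000) = 5.000000
  x_1 = 0.000000 - (-2.000000)/5.000000 = 0.400000
Iteration 2:
  f(0.400000) = 0.064000
  f'(0.400000) = 5.480000
  x_2 = 0.400000 - 0.064000/5.480000 = 0.388321
Iteration 3:
  f(0.388321) = 0.000162
  f'(0.388321) = 5.452380
  x_3 = 0.388321 - 0.000162/5.452380 = 0.388291
Iteration 4:
  f(0.388291) = 0.000000
  f'(0.388291) = 5.452311
  x_4 = 0.388291 - 0.000000/5.452311 = 0.388291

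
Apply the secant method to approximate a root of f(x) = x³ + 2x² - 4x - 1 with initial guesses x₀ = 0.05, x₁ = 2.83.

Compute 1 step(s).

f(x) = x³ + 2x² - 4x - 1
x₀ = 0.05, x₁ = 2.83

Secant formula: x_{n+1} = x_n - f(x_n)(x_n - x_{n-1})/(f(x_n) - f(x_{n-1}))

Iteration 1:
  f(0.050000) = -1.194875
  f(2.830000) = 26.362987
  x_2 = 2.830000 - 26.362987×(2.830000 - 0.050000)/(26.362987 - (-1.194875))
       = 0.170537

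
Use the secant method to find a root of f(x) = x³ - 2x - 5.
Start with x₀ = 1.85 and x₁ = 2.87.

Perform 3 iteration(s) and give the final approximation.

f(x) = x³ - 2x - 5
x₀ = 1.85, x₁ = 2.87

Secant formula: x_{n+1} = x_n - f(x_n)(x_n - x_{n-1})/(f(x_n) - f(x_{n-1}))

Iteration 1:
  f(1.850000) = -2.368375
  f(2.870000) = 12.899903
  x_2 = 2.870000 - 12.899903×(2.870000 - 1.850000)/(12.899903 - (-2.368375))
       = 2.008220
Iteration 2:
  f(2.870000) = 12.899903
  f(2.008220) = -0.917397
  x_3 = 2.008220 - (-0.917397)×(2.008220 - 2.870000)/(-0.917397 - 12.899903)
       = 2.065437
Iteration 3:
  f(2.008220) = -0.917397
  f(2.065437) = -0.319653
  x_4 = 2.065437 - (-0.319653)×(2.065437 - 2.008220)/(-0.319653 - (-0.917397))
       = 2.096036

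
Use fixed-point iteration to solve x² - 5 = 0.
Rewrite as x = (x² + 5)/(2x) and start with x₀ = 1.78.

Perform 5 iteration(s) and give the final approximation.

Equation: x² - 5 = 0
Fixed-point form: x = (x² + 5)/(2x)
x₀ = 1.78

x_1 = g(1.780000) = 2.294494
x_2 = g(2.294494) = 2.236812
x_3 = g(2.236812) = 2.236068
x_4 = g(2.236068) = 2.236068
x_5 = g(2.236068) = 2.236068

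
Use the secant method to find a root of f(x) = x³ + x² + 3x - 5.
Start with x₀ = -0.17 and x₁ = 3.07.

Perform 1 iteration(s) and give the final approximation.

f(x) = x³ + x² + 3x - 5
x₀ = -0.17, x₁ = 3.07

Secant formula: x_{n+1} = x_n - f(x_n)(x_n - x_{n-1})/(f(x_n) - f(x_{n-1}))

Iteration 1:
  f(-0.170000) = -5.486013
  f(3.070000) = 42.569343
  x_2 = 3.070000 - 42.569343×(3.070000 - (-0.170000))/(42.569343 - (-5.486013))
       = 0.199879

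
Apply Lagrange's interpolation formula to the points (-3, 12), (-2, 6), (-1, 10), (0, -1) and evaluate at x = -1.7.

Lagrange interpolation formula:
P(x) = Σ yᵢ × Lᵢ(x)
where Lᵢ(x) = Π_{j≠i} (x - xⱼ)/(xᵢ - xⱼ)

L_0(-1.7) = (-1.7 - (-2))/(-3 - (-2)) × (-1.7 - (-1))/(-3 - (-1)) × (-1.7 - 0)/(-3 - 0) = -0.059500
L_1(-1.7) = (-1.7 - (-3))/(-2 - (-3)) × (-1.7 - (-1))/(-2 - (-1)) × (-1.7 - 0)/(-2 - 0) = 0.773500
L_2(-1.7) = (-1.7 - (-3))/(-1 - (-3)) × (-1.7 - (-2))/(-1 - (-2)) × (-1.7 - 0)/(-1 - 0) = 0.331500
L_3(-1.7) = (-1.7 - (-3))/(0 - (-3)) × (-1.7 - (-2))/(0 - (-2)) × (-1.7 - (-1))/(0 - (-1)) = -0.045500

P(-1.7) = 12×L_0(-1.7) + 6×L_1(-1.7) + 10×L_2(-1.7) + (-1)×L_3(-1.7)
P(-1.7) = 7.287500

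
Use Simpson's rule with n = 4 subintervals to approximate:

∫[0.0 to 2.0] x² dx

f(x) = x²
a = 0.0, b = 2.0, n = 4
h = (b - a)/n = 0.500000

Simpson's rule: (h/3)[f(x₀) + 4f(x₁) + 2f(x₂) + ... + f(xₙ)]

x_0 = 0.0000, f(x_0) = 0.000000, coefficient = 1
x_1 = 0.5000, f(x_1) = 0.250000, coefficient = 4
x_2 = 1.0000, f(x_2) = 1.000000, coefficient = 2
x_3 = 1.5000, f(x_3) = 2.250000, coefficient = 4
x_4 = 2.0000, f(x_4) = 4.000000, coefficient = 1

I ≈ (0.500000/3) × 16.000000 = 2.666667
Exact value: 2.666667
Error: 0.000000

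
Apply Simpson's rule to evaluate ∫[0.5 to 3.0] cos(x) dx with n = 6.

f(x) = cos(x)
a = 0.5, b = 3.0, n = 6
h = (b - a)/n = 0.416667

Simpson's rule: (h/3)[f(x₀) + 4f(x₁) + 2f(x₂) + ... + f(xₙ)]

x_0 = 0.5000, f(x_0) = 0.877583, coefficient = 1
x_1 = 0.9167, f(x_1) = 0.608469, coefficient = 4
x_2 = 1.3333, f(x_2) = 0.235238, coefficient = 2
x_3 = 1.7500, f(x_3) = -0.178246, coefficient = 4
x_4 = 2.1667, f(x_4) = -0.561229, coefficient = 2
x_5 = 2.5833, f(x_5) = -0.848178, coefficient = 4
x_6 = 3.0000, f(x_6) = -0.989992, coefficient = 1

I ≈ (0.416667/3) × -2.436216 = -0.338363
Exact value: -0.338306
Error: 0.000058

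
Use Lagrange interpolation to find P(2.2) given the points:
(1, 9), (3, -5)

Lagrange interpolation formula:
P(x) = Σ yᵢ × Lᵢ(x)
where Lᵢ(x) = Π_{j≠i} (x - xⱼ)/(xᵢ - xⱼ)

L_0(2.2) = (2.2 - 3)/(1 - 3) = 0.400000
L_1(2.2) = (2.2 - 1)/(3 - 1) = 0.600000

P(2.2) = 9×L_0(2.2) + (-5)×L_1(2.2)
P(2.2) = 0.600000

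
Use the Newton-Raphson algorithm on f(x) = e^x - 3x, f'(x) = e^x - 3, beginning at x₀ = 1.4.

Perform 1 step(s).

f(x) = e^x - 3x
f'(x) = e^x - 3
x₀ = 1.4

Newton-Raphson formula: x_{n+1} = x_n - f(x_n)/f'(x_n)

Iteration 1:
  f(1.400000) = -0.144800
  f'(1.400000) = 1.055200
  x_1 = 1.400000 - (-0.144800)/1.055200 = 1.537225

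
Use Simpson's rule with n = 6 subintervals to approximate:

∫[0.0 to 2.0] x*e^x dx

f(x) = x*e^x
a = 0.0, b = 2.0, n = 6
h = (b - a)/n = 0.333333

Simpson's rule: (h/3)[f(x₀) + 4f(x₁) + 2f(x₂) + ... + f(xₙ)]

x_0 = 0.0000, f(x_0) = 0.000000, coefficient = 1
x_1 = 0.3333, f(x_1) = 0.465204, coefficient = 4
x_2 = 0.6667, f(x_2) = 1.298489, coefficient = 2
x_3 = 1.0000, f(x_3) = 2.718282, coefficient = 4
x_4 = 1.3333, f(x_4) = 5.058224, coefficient = 2
x_5 = 1.6667, f(x_5) = 8.824150, coefficient = 4
x_6 = 2.0000, f(x_6) = 14.778112, coefficient = 1

I ≈ (0.333333/3) × 75.522083 = 8.391343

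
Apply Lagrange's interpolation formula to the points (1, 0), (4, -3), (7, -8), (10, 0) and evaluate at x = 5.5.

Lagrange interpolation formula:
P(x) = Σ yᵢ × Lᵢ(x)
where Lᵢ(x) = Π_{j≠i} (x - xⱼ)/(xᵢ - xⱼ)

L_0(5.5) = (5.5 - 4)/(1 - 4) × (5.5 - 7)/(1 - 7) × (5.5 - 10)/(1 - 10) = -0.062500
L_1(5.5) = (5.5 - 1)/(4 - 1) × (5.5 - 7)/(4 - 7) × (5.5 - 10)/(4 - 10) = 0.562500
L_2(5.5) = (5.5 - 1)/(7 - 1) × (5.5 - 4)/(7 - 4) × (5.5 - 10)/(7 - 10) = 0.562500
L_3(5.5) = (5.5 - 1)/(10 - 1) × (5.5 - 4)/(10 - 4) × (5.5 - 7)/(10 - 7) = -0.062500

P(5.5) = 0×L_0(5.5) + (-3)×L_1(5.5) + (-8)×L_2(5.5) + 0×L_3(5.5)
P(5.5) = -6.187500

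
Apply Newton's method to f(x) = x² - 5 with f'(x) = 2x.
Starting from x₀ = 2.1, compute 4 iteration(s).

f(x) = x² - 5
f'(x) = 2x
x₀ = 2.1

Newton-Raphson formula: x_{n+1} = x_n - f(x_n)/f'(x_n)

Iteration 1:
  f(2.100000) = -0.590000
  f'(2.100000) = 4.200000
  x_1 = 2.100000 - (-0.590000)/4.200000 = 2.240476
Iteration 2:
  f(2.240476) = 0.019734
  f'(2.240476) = 4.480952
  x_2 = 2.240476 - 0.019734/4.480952 = 2.236072
Iteration 3:
  f(2.236072) = 0.000019
  f'(2.236072) = 4.472145
  x_3 = 2.236072 - 0.000019/4.472145 = 2.236068
Iteration 4:
  f(2.236068) = 0.000000
  f'(2.236068) = 4.472136
  x_4 = 2.236068 - 0.000000/4.472136 = 2.236068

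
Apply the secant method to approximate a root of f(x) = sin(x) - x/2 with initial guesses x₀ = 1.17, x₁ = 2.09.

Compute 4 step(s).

f(x) = sin(x) - x/2
x₀ = 1.17, x₁ = 2.09

Secant formula: x_{n+1} = x_n - f(x_n)(x_n - x_{n-1})/(f(x_n) - f(x_{n-1}))

Iteration 1:
  f(1.170000) = 0.335751
  f(2.090000) = -0.176785
  x_2 = 2.090000 - (-0.176785)×(2.090000 - 1.170000)/(-0.176785 - 0.335751)
       = 1.772671
Iteration 2:
  f(2.090000) = -0.176785
  f(1.772671) = 0.093357
  x_3 = 1.772671 - 0.093357×(1.772671 - 2.090000)/(0.093357 - (-0.176785))
       = 1.882335
Iteration 3:
  f(1.772671) = 0.093357
  f(1.882335) = 0.010696
  x_4 = 1.882335 - 0.010696×(1.882335 - 1.772671)/(0.010696 - 0.093357)
       = 1.896524
Iteration 4:
  f(1.882335) = 0.010696
  f(1.896524) = -0.000844
  x_5 = 1.896524 - (-0.000844)×(1.896524 - 1.882335)/(-0.000844 - 0.010696)
       = 1.895486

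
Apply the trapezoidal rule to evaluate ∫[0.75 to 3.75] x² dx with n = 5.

f(x) = x²
a = 0.75, b = 3.75, n = 5
h = (b - a)/n = 0.600000

Trapezoidal rule: (h/2)[f(x₀) + 2f(x₁) + 2f(x₂) + ... + f(xₙ)]

x_0 = 0.7500, f(x_0) = 0.562500, coefficient = 1
x_1 = 1.3500, f(x_1) = 1.822500, coefficient = 2
x_2 = 1.9500, f(x_2) = 3.802500, coefficient = 2
x_3 = 2.5500, f(x_3) = 6.502500, coefficient = 2
x_4 = 3.1500, f(x_4) = 9.922500, coefficient = 2
x_5 = 3.7500, f(x_5) = 14.062500, coefficient = 1

I ≈ (0.600000/2) × 58.725000 = 17.617500
Exact value: 17.437500
Error: 0.180000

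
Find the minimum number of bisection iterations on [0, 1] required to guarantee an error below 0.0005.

We need (b-a)/2^n ≤ 0.0005
(1 - 0)/2^n ≤ 0.0005
1/2^n ≤ 0.0005
2^n ≥ 2000
n ≥ log₂(2000) = 10.97
n ≥ 11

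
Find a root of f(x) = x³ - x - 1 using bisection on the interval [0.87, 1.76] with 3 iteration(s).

f(x) = x³ - x - 1
Initial interval: [0.87, 1.76]

Iteration 1:
  c_1 = (0.870000 + 1.760000)/2 = 1.315000
  f(c_1) = f(1.315000) = -0.041069
  f(a) × f(c) ≥ 0, new interval: [1.315000, 1.760000]
Iteration 2:
  c_2 = (1.315000 + 1.760000)/2 = 1.537500
  f(c_2) = f(1.537500) = 1.097006
  f(a) × f(c) < 0, new interval: [1.315000, 1.537500]
Iteration 3:
  c_3 = (1.315000 + 1.537500)/2 = 1.426250
  f(c_3) = f(1.426250) = 0.475012
  f(a) × f(c) < 0, new interval: [1.315000, 1.426250]

After 3 iteration(s), the approximation is c_3 = 1.426250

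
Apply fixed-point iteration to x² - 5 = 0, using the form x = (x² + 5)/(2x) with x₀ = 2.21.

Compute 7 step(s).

Equation: x² - 5 = 0
Fixed-point form: x = (x² + 5)/(2x)
x₀ = 2.21

x_1 = g(2.210000) = 2.236222
x_2 = g(2.236222) = 2.236068
x_3 = g(2.236068) = 2.236068
x_4 = g(2.236068) = 2.236068
x_5 = g(2.236068) = 2.236068
x_6 = g(2.236068) = 2.236068
x_7 = g(2.236068) = 2.236068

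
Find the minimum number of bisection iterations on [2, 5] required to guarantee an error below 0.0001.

We need (b-a)/2^n ≤ 0.0001
(5 - 2)/2^n ≤ 0.0001
3/2^n ≤ 0.0001
2^n ≥ 30000
n ≥ log₂(30000) = 14.87
n ≥ 15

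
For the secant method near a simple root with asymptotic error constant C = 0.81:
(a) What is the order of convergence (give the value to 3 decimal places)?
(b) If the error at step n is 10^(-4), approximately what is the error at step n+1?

(a) Secant method has superlinear convergence with order φ = (1+√5)/2 ≈ 1.618.
    This means |e_{n+1}| ≈ C|e_n|^1.618.

(b) With |e_n| = 10^(-4) and C = 0.81:
    |e_{n+1}| ≈ 0.81 × (10^(-4))^1.618 = 0.81 × 10^(-6.47)

(a) ≈ 1.618 (golden ratio); (b) |e_{n+1}| ≈ 2.731e-07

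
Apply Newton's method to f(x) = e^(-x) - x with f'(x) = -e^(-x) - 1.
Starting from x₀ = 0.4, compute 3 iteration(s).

f(x) = e^(-x) - x
f'(x) = -e^(-x) - 1
x₀ = 0.4

Newton-Raphson formula: x_{n+1} = x_n - f(x_n)/f'(x_n)

Iteration 1:
  f(0.400000) = 0.270320
  f'(0.400000) = -1.670320
  x_1 = 0.400000 - 0.270320/(-1.670320) = 0.561837
Iteration 2:
  f(0.561837) = 0.008323
  f'(0.561837) = -1.570161
  x_2 = 0.561837 - 0.008323/(-1.570161) = 0.567138
Iteration 3:
  f(0.567138) = 0.000008
  f'(0.567138) = -1.567146
  x_3 = 0.567138 - 0.000008/(-1.567146) = 0.567143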